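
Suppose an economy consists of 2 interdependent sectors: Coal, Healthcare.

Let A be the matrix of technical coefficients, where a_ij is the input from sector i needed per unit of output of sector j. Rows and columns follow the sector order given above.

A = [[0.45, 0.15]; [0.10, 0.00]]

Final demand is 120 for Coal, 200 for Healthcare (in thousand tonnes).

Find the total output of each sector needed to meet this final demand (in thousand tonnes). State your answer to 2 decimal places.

I − A =
  [   0.55    -0.15]
  [  -0.10     1.00]
det(I−A) = (0.55)(1.00) − (-0.15)(-0.10) = 0.5350
adj(I−A) = [[1.00, 0.15], [0.10, 0.55]]
(I − A)⁻¹ = adj(I−A) / det(I−A) ≈
  [   1.8692     0.2804]
  [   0.1869     1.0280]
x = (I − A)⁻¹ d = adj(I−A)·d / det(I−A), with det(I−A) = 0.5350:
  x_1 = (1.00·120 + 0.15·200) / 0.5350 = 150.00 / 0.5350 ≈ 280.37
  x_2 = (0.10·120 + 0.55·200) / 0.5350 = 122.00 / 0.5350 ≈ 228.04

x_1 = 280.37, x_2 = 228.04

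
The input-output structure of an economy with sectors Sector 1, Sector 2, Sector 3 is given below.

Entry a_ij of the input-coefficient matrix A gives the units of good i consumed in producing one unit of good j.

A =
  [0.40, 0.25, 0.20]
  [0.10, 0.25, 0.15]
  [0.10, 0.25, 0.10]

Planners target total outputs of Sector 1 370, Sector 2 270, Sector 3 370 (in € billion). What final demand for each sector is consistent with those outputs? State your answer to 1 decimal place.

d_1 = 80.5, d_2 = 110.0, d_3 = 228.5

I − A =
  [   0.60    -0.25    -0.20]
  [  -0.10     0.75    -0.15]
  [  -0.10    -0.25     0.90]
d = (I − A) x:
  d_1 = (+0.60)·370 + (-0.25)·270 + (-0.20)·370 = 80.5
  d_2 = (-0.10)·370 + (+0.75)·270 + (-0.15)·370 = 110.0
  d_3 = (-0.10)·370 + (-0.25)·270 + (+0.90)·370 = 228.5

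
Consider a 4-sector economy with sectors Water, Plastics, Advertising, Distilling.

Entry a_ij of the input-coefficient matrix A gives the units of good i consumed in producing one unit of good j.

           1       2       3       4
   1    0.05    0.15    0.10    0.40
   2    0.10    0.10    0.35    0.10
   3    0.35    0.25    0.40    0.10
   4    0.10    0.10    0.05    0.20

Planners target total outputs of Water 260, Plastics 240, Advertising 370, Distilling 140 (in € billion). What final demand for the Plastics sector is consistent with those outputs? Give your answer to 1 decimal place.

I − A =
  [   0.95    -0.15    -0.10    -0.40]
  [  -0.10     0.90    -0.35    -0.10]
  [  -0.35    -0.25     0.60    -0.10]
  [  -0.10    -0.10    -0.05     0.80]
d = (I − A) x:
  d_1 = (+0.95)·260 + (-0.15)·240 + (-0.10)·370 + (-0.40)·140 = 118.0
  d_2 = (-0.10)·260 + (+0.90)·240 + (-0.35)·370 + (-0.10)·140 = 46.5
  d_3 = (-0.35)·260 + (-0.25)·240 + (+0.60)·370 + (-0.10)·140 = 57.0
  d_4 = (-0.10)·260 + (-0.10)·240 + (-0.05)·370 + (+0.80)·140 = 43.5

d_2 = 46.5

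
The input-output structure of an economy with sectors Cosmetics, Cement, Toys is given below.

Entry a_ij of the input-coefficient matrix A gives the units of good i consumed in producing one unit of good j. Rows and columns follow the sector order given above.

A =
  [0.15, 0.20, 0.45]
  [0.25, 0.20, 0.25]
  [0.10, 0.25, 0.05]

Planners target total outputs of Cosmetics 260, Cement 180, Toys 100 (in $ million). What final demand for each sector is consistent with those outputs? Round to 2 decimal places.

I − A =
  [   0.85    -0.20    -0.45]
  [  -0.25     0.80    -0.25]
  [  -0.10    -0.25     0.95]
d = (I − A) x:
  d_1 = (+0.85)·260 + (-0.20)·180 + (-0.45)·100 = 140.00
  d_2 = (-0.25)·260 + (+0.80)·180 + (-0.25)·100 = 54.00
  d_3 = (-0.10)·260 + (-0.25)·180 + (+0.95)·100 = 24.00

d_1 = 140.00, d_2 = 54.00, d_3 = 24.00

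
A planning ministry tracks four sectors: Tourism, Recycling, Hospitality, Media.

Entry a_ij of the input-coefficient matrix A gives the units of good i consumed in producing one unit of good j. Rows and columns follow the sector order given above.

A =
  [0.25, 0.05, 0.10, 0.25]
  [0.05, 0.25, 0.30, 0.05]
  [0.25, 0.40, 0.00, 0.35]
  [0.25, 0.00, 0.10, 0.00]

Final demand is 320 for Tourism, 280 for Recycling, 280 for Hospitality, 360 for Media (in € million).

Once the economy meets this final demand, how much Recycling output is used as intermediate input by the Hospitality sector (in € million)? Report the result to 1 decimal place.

I − A =
  [   0.75    -0.05    -0.10    -0.25]
  [  -0.05     0.75    -0.30    -0.05]
  [  -0.25    -0.40     1.00    -0.35]
  [  -0.25     0.00    -0.10     1.00]
Compute the cofactors C_ij = (−1)^(i+j)·(3×3 minor ij) of I−A; the adjugate is their transpose:
adj(I−A) = Cᵀ =
  [ 0.601750   0.098250   0.109000   0.193500]
  [ 0.163250   0.621250   0.217500   0.148000]
  [ 0.278125   0.291875   0.512500   0.263500]
  [ 0.178250   0.053750   0.078500   0.445500]
det(I−A) = Σ_j (I−A)_1j·C_1j = (0.75)(0.601750) + (-0.05)(0.163250) + (-0.10)(0.278125) + (-0.25)(0.178250) = 0.370775
(I − A)⁻¹ = adj(I−A) / det(I−A) ≈
  [   1.6230     0.2650     0.2940     0.5219]
  [   0.4403     1.6755     0.5866     0.3992]
  [   0.7501     0.7872     1.3822     0.7107]
  [   0.4807     0.1450     0.2117     1.2015]
First solve x = (I − A)⁻¹ d = adj(I−A)·d / det(I−A); in particular x_H = (0.278125·320 + 0.291875·280 + 0.512500·280 + 0.263500·360) / 0.370775 = 409.085 / 0.370775 ≈ 1103.324.
Intermediate flow from R to H: z_RH = a_RH · x_H = 0.30 × 409.085 / 0.370775 = 122.7255 / 0.370775 ≈ 331.0.

z_RH = 331.0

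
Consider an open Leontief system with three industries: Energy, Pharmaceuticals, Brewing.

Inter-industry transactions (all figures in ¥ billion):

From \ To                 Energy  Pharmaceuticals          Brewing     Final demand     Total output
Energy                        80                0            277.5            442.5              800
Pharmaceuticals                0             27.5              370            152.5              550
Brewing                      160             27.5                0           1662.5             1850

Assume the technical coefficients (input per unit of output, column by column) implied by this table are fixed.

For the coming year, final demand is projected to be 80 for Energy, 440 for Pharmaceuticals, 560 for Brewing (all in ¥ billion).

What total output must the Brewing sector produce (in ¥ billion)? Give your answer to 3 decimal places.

x_B = 628.502

Technical coefficients a_ij = z_ij / X_j:
  a_EE = 80/800 = 0.10, a_PE = 0/800 = 0.00, a_BE = 160/800 = 0.20
  a_EP = 0/550 = 0.00, a_PP = 27.5/550 = 0.05, a_BP = 27.5/550 = 0.05
  a_EB = 277.5/1850 = 0.15, a_PB = 370/1850 = 0.20, a_BB = 0/1850 = 0.00
I − A =
  [   0.90     0.00    -0.15]
  [   0.00     0.95    -0.20]
  [  -0.20    -0.05     1.00]
Cofactors of I−A, C_ij = (−1)^(i+j)·(minor ij) (rows/columns in the sector order above):
  C_11 = (0.95)(1.00) − (-0.20)(-0.05) = 0.9400
  C_12 = −[(0.00)(1.00) − (-0.20)(-0.20)] = 0.0400
  C_13 = (0.00)(-0.05) − (0.95)(-0.20) = 0.1900
  C_21 = −[(0.00)(1.00) − (-0.15)(-0.05)] = 0.0075
  C_22 = (0.90)(1.00) − (-0.15)(-0.20) = 0.8700
  C_23 = −[(0.90)(-0.05) − (0.00)(-0.20)] = 0.0450
  C_31 = (0.00)(-0.20) − (-0.15)(0.95) = 0.1425
  C_32 = −[(0.90)(-0.20) − (-0.15)(0.00)] = 0.1800
  C_33 = (0.90)(0.95) − (0.00)(0.00) = 0.8550
det(I−A) = Σ_j (I−A)_1j·C_1j = (0.90)(0.9400) + (0.00)(0.0400) + (-0.15)(0.1900) = 0.8175
adj(I−A) = Cᵀ =
  [ 0.9400   0.0075   0.1425]
  [ 0.0400   0.8700   0.1800]
  [ 0.1900   0.0450   0.8550]
(I − A)⁻¹ = adj(I−A) / det(I−A) ≈
  [   1.1498     0.0092     0.1743]
  [   0.0489     1.0642     0.2202]
  [   0.2324     0.0550     1.0459]
x = (I − A)⁻¹ d = adj(I−A)·d / det(I−A), with det(I−A) = 0.8175:
  x_E = (0.9400·80 + 0.0075·440 + 0.1425·560) / 0.8175 = 158.30 / 0.8175 ≈ 193.639
  x_P = (0.0400·80 + 0.8700·440 + 0.1800·560) / 0.8175 = 486.80 / 0.8175 ≈ 595.474
  x_B = (0.1900·80 + 0.0450·440 + 0.8550·560) / 0.8175 = 513.80 / 0.8175 ≈ 628.502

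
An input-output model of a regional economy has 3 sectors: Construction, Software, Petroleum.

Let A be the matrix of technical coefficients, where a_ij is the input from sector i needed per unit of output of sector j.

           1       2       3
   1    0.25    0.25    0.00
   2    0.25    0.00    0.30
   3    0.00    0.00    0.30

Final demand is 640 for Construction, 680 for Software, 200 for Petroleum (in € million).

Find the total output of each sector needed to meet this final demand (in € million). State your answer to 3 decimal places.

I − A =
  [   0.75    -0.25     0.00]
  [  -0.25     1.00    -0.30]
  [   0.00     0.00     0.70]
Cofactors of I−A, C_ij = (−1)^(i+j)·(minor ij) (rows/columns in the sector order above):
  C_11 = (1.00)(0.70) − (-0.30)(0.00) = 0.7000
  C_12 = −[(-0.25)(0.70) − (-0.30)(0.00)] = 0.1750
  C_13 = (-0.25)(0.00) − (1.00)(0.00) = 0.0000
  C_21 = −[(-0.25)(0.70) − (0.00)(0.00)] = 0.1750
  C_22 = (0.75)(0.70) − (0.00)(0.00) = 0.5250
  C_23 = −[(0.75)(0.00) − (-0.25)(0.00)] = 0.0000
  C_31 = (-0.25)(-0.30) − (0.00)(1.00) = 0.0750
  C_32 = −[(0.75)(-0.30) − (0.00)(-0.25)] = 0.2250
  C_33 = (0.75)(1.00) − (-0.25)(-0.25) = 0.6875
det(I−A) = Σ_j (I−A)_1j·C_1j = (0.75)(0.7000) + (-0.25)(0.1750) + (0.00)(0.0000) = 0.48125
adj(I−A) = Cᵀ =
  [ 0.7000   0.1750   0.0750]
  [ 0.1750   0.5250   0.2250]
  [ 0.0000   0.0000   0.6875]
(I − A)⁻¹ = adj(I−A) / det(I−A) ≈
  [   1.4545     0.3636     0.1558]
  [   0.3636     1.0909     0.4675]
  [   0.0000     0.0000     1.4286]
x = (I − A)⁻¹ d = adj(I−A)·d / det(I−A), with det(I−A) = 0.48125:
  x_1 = (0.7000·640 + 0.1750·680 + 0.0750·200) / 0.48125 = 582.00 / 0.48125 ≈ 1209.351
  x_2 = (0.1750·640 + 0.5250·680 + 0.2250·200) / 0.48125 = 514.00 / 0.48125 ≈ 1068.052
  x_3 = (0.0000·640 + 0.0000·680 + 0.6875·200) / 0.48125 = 137.50 / 0.48125 ≈ 285.714

x_1 = 1209.351, x_2 = 1068.052, x_3 = 285.714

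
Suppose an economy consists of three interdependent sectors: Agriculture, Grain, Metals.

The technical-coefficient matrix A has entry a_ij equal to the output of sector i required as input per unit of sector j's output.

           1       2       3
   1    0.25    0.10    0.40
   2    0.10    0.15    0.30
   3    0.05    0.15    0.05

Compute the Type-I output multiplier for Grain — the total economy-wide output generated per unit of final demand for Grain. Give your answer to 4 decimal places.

m_2 = 1.7941

I − A =
  [   0.75    -0.10    -0.40]
  [  -0.10     0.85    -0.30]
  [  -0.05    -0.15     0.95]
Cofactors of I−A, C_ij = (−1)^(i+j)·(minor ij) (rows/columns in the sector order above):
  C_11 = (0.85)(0.95) − (-0.30)(-0.15) = 0.7625
  C_12 = −[(-0.10)(0.95) − (-0.30)(-0.05)] = 0.1100
  C_13 = (-0.10)(-0.15) − (0.85)(-0.05) = 0.0575
  C_21 = −[(-0.10)(0.95) − (-0.40)(-0.15)] = 0.1550
  C_22 = (0.75)(0.95) − (-0.40)(-0.05) = 0.6925
  C_23 = −[(0.75)(-0.15) − (-0.10)(-0.05)] = 0.1175
  C_31 = (-0.10)(-0.30) − (-0.40)(0.85) = 0.3700
  C_32 = −[(0.75)(-0.30) − (-0.40)(-0.10)] = 0.2650
  C_33 = (0.75)(0.85) − (-0.10)(-0.10) = 0.6275
det(I−A) = Σ_j (I−A)_1j·C_1j = (0.75)(0.7625) + (-0.10)(0.1100) + (-0.40)(0.0575) = 0.537875
adj(I−A) = Cᵀ =
  [ 0.7625   0.1550   0.3700]
  [ 0.1100   0.6925   0.2650]
  [ 0.0575   0.1175   0.6275]
(I − A)⁻¹ = adj(I−A) / det(I−A) ≈
  [   1.41762     0.28817     0.68789]
  [   0.20451     1.28747     0.49268]
  [   0.10690     0.21845     1.16663]
The output multiplier for sector j is the column-j sum of the Leontief inverse (I − A)⁻¹ = adj(I−A) / det(I−A).
Column 2 of adj(I−A): (0.1550, 0.6925, 0.1175); det(I−A) = 0.537875.
m_2 = (0.1550 + 0.6925 + 0.1175) / 0.537875 = 0.965 / 0.537875 ≈ 1.7941.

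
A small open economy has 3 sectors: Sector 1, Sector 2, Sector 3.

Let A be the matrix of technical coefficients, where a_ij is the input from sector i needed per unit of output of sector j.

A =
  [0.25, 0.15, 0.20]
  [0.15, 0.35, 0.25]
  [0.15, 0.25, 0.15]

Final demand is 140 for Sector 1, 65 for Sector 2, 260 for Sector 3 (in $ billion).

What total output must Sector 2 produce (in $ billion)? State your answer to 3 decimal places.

x_2 = 377.316

I − A =
  [   0.75    -0.15    -0.20]
  [  -0.15     0.65    -0.25]
  [  -0.15    -0.25     0.85]
Cofactors of I−A, C_ij = (−1)^(i+j)·(minor ij) (rows/columns in the sector order above):
  C_11 = (0.65)(0.85) − (-0.25)(-0.25) = 0.4900
  C_12 = −[(-0.15)(0.85) − (-0.25)(-0.15)] = 0.1650
  C_13 = (-0.15)(-0.25) − (0.65)(-0.15) = 0.1350
  C_21 = −[(-0.15)(0.85) − (-0.20)(-0.25)] = 0.1775
  C_22 = (0.75)(0.85) − (-0.20)(-0.15) = 0.6075
  C_23 = −[(0.75)(-0.25) − (-0.15)(-0.15)] = 0.2100
  C_31 = (-0.15)(-0.25) − (-0.20)(0.65) = 0.1675
  C_32 = −[(0.75)(-0.25) − (-0.20)(-0.15)] = 0.2175
  C_33 = (0.75)(0.65) − (-0.15)(-0.15) = 0.4650
det(I−A) = Σ_j (I−A)_1j·C_1j = (0.75)(0.4900) + (-0.15)(0.1650) + (-0.20)(0.1350) = 0.31575
adj(I−A) = Cᵀ =
  [ 0.4900   0.1775   0.1675]
  [ 0.1650   0.6075   0.2175]
  [ 0.1350   0.2100   0.4650]
(I − A)⁻¹ = adj(I−A) / det(I−A) ≈
  [   1.5519     0.5622     0.5305]
  [   0.5226     1.9240     0.6888]
  [   0.4276     0.6651     1.4727]
x = (I − A)⁻¹ d = adj(I−A)·d / det(I−A), with det(I−A) = 0.31575:
  x_1 = (0.4900·140 + 0.1775·65 + 0.1675·260) / 0.31575 = 123.6875 / 0.31575 ≈ 391.726
  x_2 = (0.1650·140 + 0.6075·65 + 0.2175·260) / 0.31575 = 119.1375 / 0.31575 ≈ 377.316
  x_3 = (0.1350·140 + 0.2100·65 + 0.4650·260) / 0.31575 = 153.45 / 0.31575 ≈ 485.986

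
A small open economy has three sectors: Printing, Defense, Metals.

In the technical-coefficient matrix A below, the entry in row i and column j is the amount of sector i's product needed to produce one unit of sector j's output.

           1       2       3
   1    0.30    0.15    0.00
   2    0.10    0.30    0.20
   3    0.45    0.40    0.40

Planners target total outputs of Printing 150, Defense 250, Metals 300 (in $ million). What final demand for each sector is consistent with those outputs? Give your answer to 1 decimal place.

d_1 = 67.5, d_2 = 100.0, d_3 = 12.5

I − A =
  [   0.70    -0.15     0.00]
  [  -0.10     0.70    -0.20]
  [  -0.45    -0.40     0.60]
d = (I − A) x:
  d_1 = (+0.70)·150 + (-0.15)·250 + (+0.00)·300 = 67.5
  d_2 = (-0.10)·150 + (+0.70)·250 + (-0.20)·300 = 100.0
  d_3 = (-0.45)·150 + (-0.40)·250 + (+0.60)·300 = 12.5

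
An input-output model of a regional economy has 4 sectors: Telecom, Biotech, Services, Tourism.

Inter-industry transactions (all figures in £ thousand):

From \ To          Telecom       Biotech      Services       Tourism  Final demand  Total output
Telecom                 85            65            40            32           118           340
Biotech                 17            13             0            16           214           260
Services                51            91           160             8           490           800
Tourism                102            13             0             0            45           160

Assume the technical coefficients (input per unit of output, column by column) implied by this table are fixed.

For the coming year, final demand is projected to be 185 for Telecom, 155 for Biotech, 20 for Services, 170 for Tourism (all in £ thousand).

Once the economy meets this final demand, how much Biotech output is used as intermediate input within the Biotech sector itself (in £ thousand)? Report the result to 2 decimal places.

z_22 = 10.86

Technical coefficients a_ij = z_ij / X_j:
  a_11 = 85/340 = 0.25, a_21 = 17/340 = 0.05, a_31 = 51/340 = 0.15, a_41 = 102/340 = 0.30
  a_12 = 65/260 = 0.25, a_22 = 13/260 = 0.05, a_32 = 91/260 = 0.35, a_42 = 13/260 = 0.05
  a_13 = 40/800 = 0.05, a_23 = 0/800 = 0.00, a_33 = 160/800 = 0.20, a_43 = 0/800 = 0.00
  a_14 = 32/160 = 0.20, a_24 = 16/160 = 0.10, a_34 = 8/160 = 0.05, a_44 = 0/160 = 0.00
I − A =
  [   0.75    -0.25    -0.05    -0.20]
  [  -0.05     0.95     0.00    -0.10]
  [  -0.15    -0.35     0.80    -0.05]
  [  -0.30    -0.05     0.00     1.00]
Compute the cofactors C_ij = (−1)^(i+j)·(3×3 minor ij) of I−A; the adjugate is their transpose:
adj(I−A) = Cᵀ =
  [ 0.756000   0.225625   0.047250   0.176125]
  [ 0.064000   0.543750   0.004000   0.067375]
  [ 0.184125   0.286125   0.631250   0.097000]
  [ 0.230000   0.094875   0.014375   0.552000]
det(I−A) = Σ_j (I−A)_1j·C_1j = (0.75)(0.756000) + (-0.25)(0.064000) + (-0.05)(0.184125) + (-0.20)(0.230000) = 0.49579375
(I − A)⁻¹ = adj(I−A) / det(I−A) ≈
  [   1.5248     0.4551     0.0953     0.3552]
  [   0.1291     1.0967     0.0081     0.1359]
  [   0.3714     0.5771     1.2732     0.1956]
  [   0.4639     0.1914     0.0290     1.1134]
First solve x = (I − A)⁻¹ d = adj(I−A)·d / det(I−A); in particular x_2 = (0.064000·185 + 0.543750·155 + 0.004000·20 + 0.067375·170) / 0.49579375 = 107.655 / 0.49579375 ≈ 217.1367.
Intermediate flow from 2 to 2: z_22 = a_22 · x_2 = 0.05 × 107.655 / 0.49579375 = 5.38275 / 0.49579375 ≈ 10.86.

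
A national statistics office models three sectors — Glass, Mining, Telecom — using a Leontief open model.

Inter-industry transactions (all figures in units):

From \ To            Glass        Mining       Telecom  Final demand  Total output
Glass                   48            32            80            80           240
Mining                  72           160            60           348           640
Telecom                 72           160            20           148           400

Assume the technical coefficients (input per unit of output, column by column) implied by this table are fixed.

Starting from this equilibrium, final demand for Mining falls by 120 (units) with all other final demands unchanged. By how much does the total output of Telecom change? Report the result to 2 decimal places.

Technical coefficients a_ij = z_ij / X_j:
  a_GG = 48/240 = 0.20, a_MG = 72/240 = 0.30, a_TG = 72/240 = 0.30
  a_GM = 32/640 = 0.05, a_MM = 160/640 = 0.25, a_TM = 160/640 = 0.25
  a_GT = 80/400 = 0.20, a_MT = 60/400 = 0.15, a_TT = 20/400 = 0.05
I − A =
  [   0.80    -0.05    -0.20]
  [  -0.30     0.75    -0.15]
  [  -0.30    -0.25     0.95]
Cofactors of I−A, C_ij = (−1)^(i+j)·(minor ij) (rows/columns in the sector order above):
  C_11 = (0.75)(0.95) − (-0.15)(-0.25) = 0.6750
  C_12 = −[(-0.30)(0.95) − (-0.15)(-0.30)] = 0.3300
  C_13 = (-0.30)(-0.25) − (0.75)(-0.30) = 0.3000
  C_21 = −[(-0.05)(0.95) − (-0.20)(-0.25)] = 0.0975
  C_22 = (0.80)(0.95) − (-0.20)(-0.30) = 0.7000
  C_23 = −[(0.80)(-0.25) − (-0.05)(-0.30)] = 0.2150
  C_31 = (-0.05)(-0.15) − (-0.20)(0.75) = 0.1575
  C_32 = −[(0.80)(-0.15) − (-0.20)(-0.30)] = 0.1800
  C_33 = (0.80)(0.75) − (-0.05)(-0.30) = 0.5850
det(I−A) = Σ_j (I−A)_1j·C_1j = (0.80)(0.6750) + (-0.05)(0.3300) + (-0.20)(0.3000) = 0.4635
adj(I−A) = Cᵀ =
  [ 0.6750   0.0975   0.1575]
  [ 0.3300   0.7000   0.1800]
  [ 0.3000   0.2150   0.5850]
(I − A)⁻¹ = adj(I−A) / det(I−A) ≈
  [   1.4563     0.2104     0.3398]
  [   0.7120     1.5102     0.3883]
  [   0.6472     0.4639     1.2621]
Δx = (I − A)⁻¹ Δd with Δd having -120 in the Mining component and 0 elsewhere.
So Δx_T = L_TM · (-120), where L_TM = adj(I−A)_TM / det(I−A) = 0.2150 / 0.4635.
Δx_T = 0.2150 × (-120) / 0.4635 = -25.80 / 0.4635 ≈ -55.66.

Δx_T = -55.66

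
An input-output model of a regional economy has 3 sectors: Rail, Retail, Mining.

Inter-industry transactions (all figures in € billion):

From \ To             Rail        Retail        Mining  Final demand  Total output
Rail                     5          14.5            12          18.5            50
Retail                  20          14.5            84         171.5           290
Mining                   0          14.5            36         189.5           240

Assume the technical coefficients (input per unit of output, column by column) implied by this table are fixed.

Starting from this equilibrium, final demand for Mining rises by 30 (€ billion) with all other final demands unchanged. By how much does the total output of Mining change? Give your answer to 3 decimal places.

Technical coefficients a_ij = z_ij / X_j:
  a_11 = 5/50 = 0.10, a_21 = 20/50 = 0.40, a_31 = 0/50 = 0.00
  a_12 = 14.5/290 = 0.05, a_22 = 14.5/290 = 0.05, a_32 = 14.5/290 = 0.05
  a_13 = 12/240 = 0.05, a_23 = 84/240 = 0.35, a_33 = 36/240 = 0.15
I − A =
  [   0.90    -0.05    -0.05]
  [  -0.40     0.95    -0.35]
  [   0.00    -0.05     0.85]
Cofactors of I−A, C_ij = (−1)^(i+j)·(minor ij) (rows/columns in the sector order above):
  C_11 = (0.95)(0.85) − (-0.35)(-0.05) = 0.7900
  C_12 = −[(-0.40)(0.85) − (-0.35)(0.00)] = 0.3400
  C_13 = (-0.40)(-0.05) − (0.95)(0.00) = 0.0200
  C_21 = −[(-0.05)(0.85) − (-0.05)(-0.05)] = 0.0450
  C_22 = (0.90)(0.85) − (-0.05)(0.00) = 0.7650
  C_23 = −[(0.90)(-0.05) − (-0.05)(0.00)] = 0.0450
  C_31 = (-0.05)(-0.35) − (-0.05)(0.95) = 0.0650
  C_32 = −[(0.90)(-0.35) − (-0.05)(-0.40)] = 0.3350
  C_33 = (0.90)(0.95) − (-0.05)(-0.40) = 0.8350
det(I−A) = Σ_j (I−A)_1j·C_1j = (0.90)(0.7900) + (-0.05)(0.3400) + (-0.05)(0.0200) = 0.6930
adj(I−A) = Cᵀ =
  [ 0.7900   0.0450   0.0650]
  [ 0.3400   0.7650   0.3350]
  [ 0.0200   0.0450   0.8350]
(I − A)⁻¹ = adj(I−A) / det(I−A) ≈
  [   1.1400     0.0649     0.0938]
  [   0.4906     1.1039     0.4834]
  [   0.0289     0.0649     1.2049]
Δx = (I − A)⁻¹ Δd with Δd having +30 in the Mining component and 0 elsewhere.
So Δx_3 = L_33 · (+30), where L_33 = adj(I−A)_33 / det(I−A) = 0.8350 / 0.6930.
Δx_3 = 0.8350 × (+30) / 0.6930 = 25.05 / 0.6930 ≈ 36.147.

Δx_3 = 36.147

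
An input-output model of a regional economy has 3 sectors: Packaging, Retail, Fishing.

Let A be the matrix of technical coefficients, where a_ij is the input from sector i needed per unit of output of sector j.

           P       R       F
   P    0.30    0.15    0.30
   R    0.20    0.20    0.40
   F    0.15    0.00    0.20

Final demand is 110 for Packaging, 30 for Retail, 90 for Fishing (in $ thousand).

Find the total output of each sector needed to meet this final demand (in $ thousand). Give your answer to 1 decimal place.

x_P = 266.5, x_R = 185.4, x_F = 162.5

I − A =
  [   0.70    -0.15    -0.30]
  [  -0.20     0.80    -0.40]
  [  -0.15     0.00     0.80]
Cofactors of I−A, C_ij = (−1)^(i+j)·(minor ij) (rows/columns in the sector order above):
  C_11 = (0.80)(0.80) − (-0.40)(0.00) = 0.6400
  C_12 = −[(-0.20)(0.80) − (-0.40)(-0.15)] = 0.2200
  C_13 = (-0.20)(0.00) − (0.80)(-0.15) = 0.1200
  C_21 = −[(-0.15)(0.80) − (-0.30)(0.00)] = 0.1200
  C_22 = (0.70)(0.80) − (-0.30)(-0.15) = 0.5150
  C_23 = −[(0.70)(0.00) − (-0.15)(-0.15)] = 0.0225
  C_31 = (-0.15)(-0.40) − (-0.30)(0.80) = 0.3000
  C_32 = −[(0.70)(-0.40) − (-0.30)(-0.20)] = 0.3400
  C_33 = (0.70)(0.80) − (-0.15)(-0.20) = 0.5300
det(I−A) = Σ_j (I−A)_1j·C_1j = (0.70)(0.6400) + (-0.15)(0.2200) + (-0.30)(0.1200) = 0.3790
adj(I−A) = Cᵀ =
  [ 0.6400   0.1200   0.3000]
  [ 0.2200   0.5150   0.3400]
  [ 0.1200   0.0225   0.5300]
(I − A)⁻¹ = adj(I−A) / det(I−A) ≈
  [   1.6887     0.3166     0.7916]
  [   0.5805     1.3588     0.8971]
  [   0.3166     0.0594     1.3984]
x = (I − A)⁻¹ d = adj(I−A)·d / det(I−A), with det(I−A) = 0.3790:
  x_P = (0.6400·110 + 0.1200·30 + 0.3000·90) / 0.3790 = 101.00 / 0.3790 ≈ 266.5
  x_R = (0.2200·110 + 0.5150·30 + 0.3400·90) / 0.3790 = 70.25 / 0.3790 ≈ 185.4
  x_F = (0.1200·110 + 0.0225·30 + 0.5300·90) / 0.3790 = 61.575 / 0.3790 ≈ 162.5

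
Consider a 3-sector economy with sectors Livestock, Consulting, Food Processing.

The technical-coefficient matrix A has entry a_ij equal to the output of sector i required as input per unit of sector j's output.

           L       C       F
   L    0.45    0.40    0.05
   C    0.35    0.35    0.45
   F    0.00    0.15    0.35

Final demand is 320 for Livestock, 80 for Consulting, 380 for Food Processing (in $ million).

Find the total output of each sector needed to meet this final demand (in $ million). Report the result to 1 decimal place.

x_L = 2123.0, x_C = 1988.7, x_F = 1043.5

I − A =
  [   0.55    -0.40    -0.05]
  [  -0.35     0.65    -0.45]
  [   0.00    -0.15     0.65]
Cofactors of I−A, C_ij = (−1)^(i+j)·(minor ij) (rows/columns in the sector order above):
  C_11 = (0.65)(0.65) − (-0.45)(-0.15) = 0.3550
  C_12 = −[(-0.35)(0.65) − (-0.45)(0.00)] = 0.2275
  C_13 = (-0.35)(-0.15) − (0.65)(0.00) = 0.0525
  C_21 = −[(-0.40)(0.65) − (-0.05)(-0.15)] = 0.2675
  C_22 = (0.55)(0.65) − (-0.05)(0.00) = 0.3575
  C_23 = −[(0.55)(-0.15) − (-0.40)(0.00)] = 0.0825
  C_31 = (-0.40)(-0.45) − (-0.05)(0.65) = 0.2125
  C_32 = −[(0.55)(-0.45) − (-0.05)(-0.35)] = 0.2650
  C_33 = (0.55)(0.65) − (-0.40)(-0.35) = 0.2175
det(I−A) = Σ_j (I−A)_1j·C_1j = (0.55)(0.3550) + (-0.40)(0.2275) + (-0.05)(0.0525) = 0.101625
adj(I−A) = Cᵀ =
  [ 0.3550   0.2675   0.2125]
  [ 0.2275   0.3575   0.2650]
  [ 0.0525   0.0825   0.2175]
(I − A)⁻¹ = adj(I−A) / det(I−A) ≈
  [   3.4932     2.6322     2.0910]
  [   2.2386     3.5178     2.6076]
  [   0.5166     0.8118     2.1402]
x = (I − A)⁻¹ d = adj(I−A)·d / det(I−A), with det(I−A) = 0.101625:
  x_L = (0.3550·320 + 0.2675·80 + 0.2125·380) / 0.101625 = 215.75 / 0.101625 ≈ 2123.0
  x_C = (0.2275·320 + 0.3575·80 + 0.2650·380) / 0.101625 = 202.10 / 0.101625 ≈ 1988.7
  x_F = (0.0525·320 + 0.0825·80 + 0.2175·380) / 0.101625 = 106.05 / 0.101625 ≈ 1043.5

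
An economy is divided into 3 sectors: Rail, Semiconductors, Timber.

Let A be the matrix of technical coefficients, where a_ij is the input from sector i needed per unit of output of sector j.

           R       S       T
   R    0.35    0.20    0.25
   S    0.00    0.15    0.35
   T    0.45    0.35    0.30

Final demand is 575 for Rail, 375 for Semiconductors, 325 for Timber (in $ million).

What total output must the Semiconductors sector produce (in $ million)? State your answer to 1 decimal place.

x_S = 1627.4

I − A =
  [   0.65    -0.20    -0.25]
  [   0.00     0.85    -0.35]
  [  -0.45    -0.35     0.70]
Cofactors of I−A, C_ij = (−1)^(i+j)·(minor ij) (rows/columns in the sector order above):
  C_11 = (0.85)(0.70) − (-0.35)(-0.35) = 0.4725
  C_12 = −[(0.00)(0.70) − (-0.35)(-0.45)] = 0.1575
  C_13 = (0.00)(-0.35) − (0.85)(-0.45) = 0.3825
  C_21 = −[(-0.20)(0.70) − (-0.25)(-0.35)] = 0.2275
  C_22 = (0.65)(0.70) − (-0.25)(-0.45) = 0.3425
  C_23 = −[(0.65)(-0.35) − (-0.20)(-0.45)] = 0.3175
  C_31 = (-0.20)(-0.35) − (-0.25)(0.85) = 0.2825
  C_32 = −[(0.65)(-0.35) − (-0.25)(0.00)] = 0.2275
  C_33 = (0.65)(0.85) − (-0.20)(0.00) = 0.5525
det(I−A) = Σ_j (I−A)_1j·C_1j = (0.65)(0.4725) + (-0.20)(0.1575) + (-0.25)(0.3825) = 0.1800
adj(I−A) = Cᵀ =
  [ 0.4725   0.2275   0.2825]
  [ 0.1575   0.3425   0.2275]
  [ 0.3825   0.3175   0.5525]
(I − A)⁻¹ = adj(I−A) / det(I−A) ≈
  [   2.6250     1.2639     1.5694]
  [   0.8750     1.9028     1.2639]
  [   2.1250     1.7639     3.0694]
x = (I − A)⁻¹ d = adj(I−A)·d / det(I−A), with det(I−A) = 0.1800:
  x_R = (0.4725·575 + 0.2275·375 + 0.2825·325) / 0.1800 = 448.8125 / 0.1800 ≈ 2493.4
  x_S = (0.1575·575 + 0.3425·375 + 0.2275·325) / 0.1800 = 292.9375 / 0.1800 ≈ 1627.4
  x_T = (0.3825·575 + 0.3175·375 + 0.5525·325) / 0.1800 = 518.5625 / 0.1800 ≈ 2880.9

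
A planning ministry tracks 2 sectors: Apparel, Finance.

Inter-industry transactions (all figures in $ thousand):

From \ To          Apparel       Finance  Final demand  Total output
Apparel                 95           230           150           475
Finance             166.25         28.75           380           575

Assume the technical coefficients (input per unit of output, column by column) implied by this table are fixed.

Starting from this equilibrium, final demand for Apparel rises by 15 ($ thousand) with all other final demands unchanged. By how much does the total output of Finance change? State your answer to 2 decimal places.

Δx_2 = 8.47

Technical coefficients a_ij = z_ij / X_j:
  a_11 = 95/475 = 0.20, a_21 = 166.25/475 = 0.35
  a_12 = 230/575 = 0.40, a_22 = 28.75/575 = 0.05
I − A =
  [   0.80    -0.40]
  [  -0.35     0.95]
det(I−A) = (0.80)(0.95) − (-0.40)(-0.35) = 0.6200
adj(I−A) = [[0.95, 0.40], [0.35, 0.80]]
(I − A)⁻¹ = adj(I−A) / det(I−A) ≈
  [   1.5323     0.6452]
  [   0.5645     1.2903]
Δx = (I − A)⁻¹ Δd with Δd having +15 in the Apparel component and 0 elsewhere.
So Δx_2 = L_21 · (+15), where L_21 = adj(I−A)_21 / det(I−A) = 0.35 / 0.6200.
Δx_2 = 0.35 × (+15) / 0.6200 = 5.25 / 0.6200 ≈ 8.47.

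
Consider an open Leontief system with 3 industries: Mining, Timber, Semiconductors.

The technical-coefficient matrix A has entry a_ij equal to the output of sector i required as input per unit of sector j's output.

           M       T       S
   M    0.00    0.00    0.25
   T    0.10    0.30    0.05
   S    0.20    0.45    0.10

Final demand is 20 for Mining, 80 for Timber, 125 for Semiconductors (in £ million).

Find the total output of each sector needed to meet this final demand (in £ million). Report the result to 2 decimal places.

x_M = 76.66, x_T = 141.43, x_S = 226.64

I − A =
  [   1.00     0.00    -0.25]
  [  -0.10     0.70    -0.05]
  [  -0.20    -0.45     0.90]
Cofactors of I−A, C_ij = (−1)^(i+j)·(minor ij) (rows/columns in the sector order above):
  C_11 = (0.70)(0.90) − (-0.05)(-0.45) = 0.6075
  C_12 = −[(-0.10)(0.90) − (-0.05)(-0.20)] = 0.1000
  C_13 = (-0.10)(-0.45) − (0.70)(-0.20) = 0.1850
  C_21 = −[(0.00)(0.90) − (-0.25)(-0.45)] = 0.1125
  C_22 = (1.00)(0.90) − (-0.25)(-0.20) = 0.8500
  C_23 = −[(1.00)(-0.45) − (0.00)(-0.20)] = 0.4500
  C_31 = (0.00)(-0.05) − (-0.25)(0.70) = 0.1750
  C_32 = −[(1.00)(-0.05) − (-0.25)(-0.10)] = 0.0750
  C_33 = (1.00)(0.70) − (0.00)(-0.10) = 0.7000
det(I−A) = Σ_j (I−A)_1j·C_1j = (1.00)(0.6075) + (0.00)(0.1000) + (-0.25)(0.1850) = 0.56125
adj(I−A) = Cᵀ =
  [ 0.6075   0.1125   0.1750]
  [ 0.1000   0.8500   0.0750]
  [ 0.1850   0.4500   0.7000]
(I − A)⁻¹ = adj(I−A) / det(I−A) ≈
  [   1.0824     0.2004     0.3118]
  [   0.1782     1.5145     0.1336]
  [   0.3296     0.8018     1.2472]
x = (I − A)⁻¹ d = adj(I−A)·d / det(I−A), with det(I−A) = 0.56125:
  x_M = (0.6075·20 + 0.1125·80 + 0.1750·125) / 0.56125 = 43.025 / 0.56125 ≈ 76.66
  x_T = (0.1000·20 + 0.8500·80 + 0.0750·125) / 0.56125 = 79.375 / 0.56125 ≈ 141.43
  x_S = (0.1850·20 + 0.4500·80 + 0.7000·125) / 0.56125 = 127.20 / 0.56125 ≈ 226.64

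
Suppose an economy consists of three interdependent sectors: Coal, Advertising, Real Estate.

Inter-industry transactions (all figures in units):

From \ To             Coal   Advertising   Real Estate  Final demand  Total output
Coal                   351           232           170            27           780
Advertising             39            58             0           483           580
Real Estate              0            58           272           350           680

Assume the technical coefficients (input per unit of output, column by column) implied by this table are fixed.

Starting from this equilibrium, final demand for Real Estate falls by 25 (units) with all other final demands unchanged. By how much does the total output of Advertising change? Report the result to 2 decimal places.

Technical coefficients a_ij = z_ij / X_j:
  a_CC = 351/780 = 0.45, a_AC = 39/780 = 0.05, a_RC = 0/780 = 0.00
  a_CA = 232/580 = 0.40, a_AA = 58/580 = 0.10, a_RA = 58/580 = 0.10
  a_CR = 170/680 = 0.25, a_AR = 0/680 = 0.00, a_RR = 272/680 = 0.40
I − A =
  [   0.55    -0.40    -0.25]
  [  -0.05     0.90     0.00]
  [   0.00    -0.10     0.60]
Cofactors of I−A, C_ij = (−1)^(i+j)·(minor ij) (rows/columns in the sector order above):
  C_11 = (0.90)(0.60) − (0.00)(-0.10) = 0.5400
  C_12 = −[(-0.05)(0.60) − (0.00)(0.00)] = 0.0300
  C_13 = (-0.05)(-0.10) − (0.90)(0.00) = 0.0050
  C_21 = −[(-0.40)(0.60) − (-0.25)(-0.10)] = 0.2650
  C_22 = (0.55)(0.60) − (-0.25)(0.00) = 0.3300
  C_23 = −[(0.55)(-0.10) − (-0.40)(0.00)] = 0.0550
  C_31 = (-0.40)(0.00) − (-0.25)(0.90) = 0.2250
  C_32 = −[(0.55)(0.00) − (-0.25)(-0.05)] = 0.0125
  C_33 = (0.55)(0.90) − (-0.40)(-0.05) = 0.4750
det(I−A) = Σ_j (I−A)_1j·C_1j = (0.55)(0.5400) + (-0.40)(0.0300) + (-0.25)(0.0050) = 0.28375
adj(I−A) = Cᵀ =
  [ 0.5400   0.2650   0.2250]
  [ 0.0300   0.3300   0.0125]
  [ 0.0050   0.0550   0.4750]
(I − A)⁻¹ = adj(I−A) / det(I−A) ≈
  [   1.9031     0.9339     0.7930]
  [   0.1057     1.1630     0.0441]
  [   0.0176     0.1938     1.6740]
Δx = (I − A)⁻¹ Δd with Δd having -25 in the Real Estate component and 0 elsewhere.
So Δx_A = L_AR · (-25), where L_AR = adj(I−A)_AR / det(I−A) = 0.0125 / 0.28375.
Δx_A = 0.0125 × (-25) / 0.28375 = -0.3125 / 0.28375 ≈ -1.10.

Δx_A = -1.10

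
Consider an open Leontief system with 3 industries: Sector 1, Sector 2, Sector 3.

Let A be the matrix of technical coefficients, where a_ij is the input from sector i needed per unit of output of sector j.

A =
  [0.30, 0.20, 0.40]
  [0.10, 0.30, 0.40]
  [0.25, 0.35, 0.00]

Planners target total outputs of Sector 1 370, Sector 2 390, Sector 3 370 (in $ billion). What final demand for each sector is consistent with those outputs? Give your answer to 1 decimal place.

I − A =
  [   0.70    -0.20    -0.40]
  [  -0.10     0.70    -0.40]
  [  -0.25    -0.35     1.00]
d = (I − A) x:
  d_1 = (+0.70)·370 + (-0.20)·390 + (-0.40)·370 = 33.0
  d_2 = (-0.10)·370 + (+0.70)·390 + (-0.40)·370 = 88.0
  d_3 = (-0.25)·370 + (-0.35)·390 + (+1.00)·370 = 141.0

d_1 = 33.0, d_2 = 88.0, d_3 = 141.0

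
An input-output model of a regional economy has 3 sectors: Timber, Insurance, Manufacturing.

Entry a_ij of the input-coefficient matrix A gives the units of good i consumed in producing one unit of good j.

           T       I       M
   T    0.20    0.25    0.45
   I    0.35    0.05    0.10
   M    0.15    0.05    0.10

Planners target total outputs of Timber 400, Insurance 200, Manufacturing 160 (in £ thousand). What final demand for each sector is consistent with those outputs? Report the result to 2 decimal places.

I − A =
  [   0.80    -0.25    -0.45]
  [  -0.35     0.95    -0.10]
  [  -0.15    -0.05     0.90]
d = (I − A) x:
  d_T = (+0.80)·400 + (-0.25)·200 + (-0.45)·160 = 198.00
  d_I = (-0.35)·400 + (+0.95)·200 + (-0.10)·160 = 34.00
  d_M = (-0.15)·400 + (-0.05)·200 + (+0.90)·160 = 74.00

d_T = 198.00, d_I = 34.00, d_M = 74.00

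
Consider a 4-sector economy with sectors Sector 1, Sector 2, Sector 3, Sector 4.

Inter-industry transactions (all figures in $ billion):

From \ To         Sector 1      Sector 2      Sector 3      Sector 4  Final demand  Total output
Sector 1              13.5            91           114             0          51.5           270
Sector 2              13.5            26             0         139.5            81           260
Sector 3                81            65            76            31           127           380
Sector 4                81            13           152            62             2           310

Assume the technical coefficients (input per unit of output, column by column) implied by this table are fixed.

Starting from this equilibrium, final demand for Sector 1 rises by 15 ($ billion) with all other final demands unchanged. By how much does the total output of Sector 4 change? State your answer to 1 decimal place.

Δx_4 = 16.4

Technical coefficients a_ij = z_ij / X_j:
  a_11 = 13.5/270 = 0.05, a_21 = 13.5/270 = 0.05, a_31 = 81/270 = 0.30, a_41 = 81/270 = 0.30
  a_12 = 91/260 = 0.35, a_22 = 26/260 = 0.10, a_32 = 65/260 = 0.25, a_42 = 13/260 = 0.05
  a_13 = 114/380 = 0.30, a_23 = 0/380 = 0.00, a_33 = 76/380 = 0.20, a_43 = 152/380 = 0.40
  a_14 = 0/310 = 0.00, a_24 = 139.5/310 = 0.45, a_34 = 31/310 = 0.10, a_44 = 62/310 = 0.20
I − A =
  [   0.95    -0.35    -0.30     0.00]
  [  -0.05     0.90     0.00    -0.45]
  [  -0.30    -0.25     0.80    -0.10]
  [  -0.30    -0.05    -0.40     0.80]
Compute the cofactors C_ij = (−1)^(i+j)·(3×3 minor ij) of I−A; the adjugate is their transpose:
adj(I−A) = Cᵀ =
  [ 0.477000   0.271500   0.272250   0.186750]
  [ 0.192000   0.489000   0.223500   0.303000]
  [ 0.280250   0.289250   0.601375   0.237875]
  [ 0.331000   0.277000   0.416750   0.585250]
det(I−A) = Σ_j (I−A)_1j·C_1j = (0.95)(0.477000) + (-0.35)(0.192000) + (-0.30)(0.280250) + (0.00)(0.331000) = 0.301875
(I − A)⁻¹ = adj(I−A) / det(I−A) ≈
  [   1.5801     0.8994     0.9019     0.6186]
  [   0.6360     1.6199     0.7404     1.0037]
  [   0.9284     0.9582     1.9921     0.7880]
  [   1.0965     0.9176     1.3805     1.9387]
Δx = (I − A)⁻¹ Δd with Δd having +15 in the Sector 1 component and 0 elsewhere.
So Δx_4 = L_41 · (+15), where L_41 = adj(I−A)_41 / det(I−A) = 0.331000 / 0.301875.
Δx_4 = 0.331000 × (+15) / 0.301875 = 4.965 / 0.301875 ≈ 16.4.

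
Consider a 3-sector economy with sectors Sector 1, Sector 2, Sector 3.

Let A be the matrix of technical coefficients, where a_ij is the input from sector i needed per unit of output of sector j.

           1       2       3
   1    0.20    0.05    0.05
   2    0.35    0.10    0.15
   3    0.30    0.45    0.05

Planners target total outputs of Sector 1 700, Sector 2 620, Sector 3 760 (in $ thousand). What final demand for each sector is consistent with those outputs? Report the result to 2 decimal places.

I − A =
  [   0.80    -0.05    -0.05]
  [  -0.35     0.90    -0.15]
  [  -0.30    -0.45     0.95]
d = (I − A) x:
  d_1 = (+0.80)·700 + (-0.05)·620 + (-0.05)·760 = 491.00
  d_2 = (-0.35)·700 + (+0.90)·620 + (-0.15)·760 = 199.00
  d_3 = (-0.30)·700 + (-0.45)·620 + (+0.95)·760 = 233.00

d_1 = 491.00, d_2 = 199.00, d_3 = 233.00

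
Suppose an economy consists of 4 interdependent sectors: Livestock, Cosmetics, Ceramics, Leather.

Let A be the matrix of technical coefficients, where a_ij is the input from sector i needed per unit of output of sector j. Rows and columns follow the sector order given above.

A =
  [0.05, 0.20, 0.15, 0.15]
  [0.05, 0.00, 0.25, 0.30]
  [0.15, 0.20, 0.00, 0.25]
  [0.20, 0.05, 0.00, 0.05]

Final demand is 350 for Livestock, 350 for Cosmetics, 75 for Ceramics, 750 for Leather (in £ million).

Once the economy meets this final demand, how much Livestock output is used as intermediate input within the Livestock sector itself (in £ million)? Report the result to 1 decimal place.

I − A =
  [   0.95    -0.20    -0.15    -0.15]
  [  -0.05     1.00    -0.25    -0.30]
  [  -0.15    -0.20     1.00    -0.25]
  [  -0.20    -0.05     0.00     0.95]
Compute the cofactors C_ij = (−1)^(i+j)·(3×3 minor ij) of I−A; the adjugate is their transpose:
adj(I−A) = Cᵀ =
  [ 0.884375   0.227875   0.189625   0.261500]
  [ 0.155625   0.843625   0.234250   0.352625]
  [ 0.212375   0.226000   0.836375   0.325000]
  [ 0.194375   0.092375   0.052250   0.861000]
det(I−A) = Σ_j (I−A)_1j·C_1j = (0.95)(0.884375) + (-0.20)(0.155625) + (-0.15)(0.212375) + (-0.15)(0.194375) = 0.74801875
(I − A)⁻¹ = adj(I−A) / det(I−A) ≈
  [   1.1823     0.3046     0.2535     0.3496]
  [   0.2080     1.1278     0.3132     0.4714]
  [   0.2839     0.3021     1.1181     0.4345]
  [   0.2599     0.1235     0.0699     1.1510]
First solve x = (I − A)⁻¹ d = adj(I−A)·d / det(I−A); in particular x_1 = (0.884375·350 + 0.227875·350 + 0.189625·75 + 0.261500·750) / 0.74801875 = 599.634375 / 0.74801875 ≈ 801.630.
Intermediate flow from 1 to 1: z_11 = a_11 · x_1 = 0.05 × 599.634375 / 0.74801875 = 29.98171875 / 0.74801875 ≈ 40.1.

z_11 = 40.1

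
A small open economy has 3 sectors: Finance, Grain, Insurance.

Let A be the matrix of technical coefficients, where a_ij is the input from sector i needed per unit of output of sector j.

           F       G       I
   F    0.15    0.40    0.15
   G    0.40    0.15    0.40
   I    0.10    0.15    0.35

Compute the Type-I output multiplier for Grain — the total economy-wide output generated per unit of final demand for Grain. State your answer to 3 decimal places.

I − A =
  [   0.85    -0.40    -0.15]
  [  -0.40     0.85    -0.40]
  [  -0.10    -0.15     0.65]
Cofactors of I−A, C_ij = (−1)^(i+j)·(minor ij) (rows/columns in the sector order above):
  C_11 = (0.85)(0.65) − (-0.40)(-0.15) = 0.4925
  C_12 = −[(-0.40)(0.65) − (-0.40)(-0.10)] = 0.3000
  C_13 = (-0.40)(-0.15) − (0.85)(-0.10) = 0.1450
  C_21 = −[(-0.40)(0.65) − (-0.15)(-0.15)] = 0.2825
  C_22 = (0.85)(0.65) − (-0.15)(-0.10) = 0.5375
  C_23 = −[(0.85)(-0.15) − (-0.40)(-0.10)] = 0.1675
  C_31 = (-0.40)(-0.40) − (-0.15)(0.85) = 0.2875
  C_32 = −[(0.85)(-0.40) − (-0.15)(-0.40)] = 0.4000
  C_33 = (0.85)(0.85) − (-0.40)(-0.40) = 0.5625
det(I−A) = Σ_j (I−A)_1j·C_1j = (0.85)(0.4925) + (-0.40)(0.3000) + (-0.15)(0.1450) = 0.276875
adj(I−A) = Cᵀ =
  [ 0.4925   0.2825   0.2875]
  [ 0.3000   0.5375   0.4000]
  [ 0.1450   0.1675   0.5625]
(I − A)⁻¹ = adj(I−A) / det(I−A) ≈
  [   1.7788     1.0203     1.0384]
  [   1.0835     1.9413     1.4447]
  [   0.5237     0.6050     2.0316]
The output multiplier for sector j is the column-j sum of the Leontief inverse (I − A)⁻¹ = adj(I−A) / det(I−A).
Column G of adj(I−A): (0.2825, 0.5375, 0.1675); det(I−A) = 0.276875.
m_G = (0.2825 + 0.5375 + 0.1675) / 0.276875 = 0.9875 / 0.276875 ≈ 3.567.

m_G = 3.567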